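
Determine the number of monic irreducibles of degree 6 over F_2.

9

x^(2^6) − x is the product of all monic irreducibles of degree dividing 6; Möbius inversion gives N = (1/6) Σ μ(6/d)·2^d.
Divisors of 6: 1, 2, 3, 6; μ(6/d) for each: 1, -1, -1, 1.
Σ = 2^1 − 2^2 − 2^3 + 2^6 = 54.
N = 54/6 = 9.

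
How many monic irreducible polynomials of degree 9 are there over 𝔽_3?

2184

Gauss's count: N_{3}(9) = (1/9) Σ_{d|9} μ(9/d)·3^d.
Divisors of 9: 1, 3, 9; μ(9/d) for each: 0, -1, 1.
Σ = − 3^3 + 3^9 = 19656.
N = 19656/9 = 2184.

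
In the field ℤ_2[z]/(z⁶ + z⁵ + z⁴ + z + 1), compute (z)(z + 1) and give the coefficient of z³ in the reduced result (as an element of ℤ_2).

Multiply in ℤ_2[z]: (z)·(z + 1) = z² + z.
Reduced: z² + z.

0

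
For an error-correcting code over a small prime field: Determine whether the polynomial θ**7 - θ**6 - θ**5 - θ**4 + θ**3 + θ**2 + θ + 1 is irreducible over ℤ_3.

Yes

Write h(θ) = θ**7 - θ**6 - θ**5 - θ**4 + θ**3 + θ**2 + θ + 1.
Check for roots in ℤ_3: h(0) = 1; h(1) = 2; h(2) = 1.
No roots, so no linear factors.
Monic irreducibles of degree 2 over GF(3): θ**2 + 1, θ**2 + θ - 1, θ**2 - θ - 1.
None of them divide h (all give nonzero remainder).
Degree-3 irreducible divisors: test the 8 monic irreducibles of degree 3 over GF(3).
None of them divide h (all give nonzero remainder).
No irreducible factor of degree ≤ 3 exists, so h is irreducible over GF(3).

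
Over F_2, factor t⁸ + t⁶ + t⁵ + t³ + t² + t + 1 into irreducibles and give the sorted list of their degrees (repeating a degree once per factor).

Write f(t) = t⁸ + t⁶ + t⁵ + t³ + t² + t + 1.
Roots in F_2: f(0) = 1; f(1) = 1.
Complete factorization: f(t) = (t² + t + 1)^2·(t⁴ + t + 1).
Factor degrees with multiplicity: 2 + 2 + 4 = 8.

2, 2, 4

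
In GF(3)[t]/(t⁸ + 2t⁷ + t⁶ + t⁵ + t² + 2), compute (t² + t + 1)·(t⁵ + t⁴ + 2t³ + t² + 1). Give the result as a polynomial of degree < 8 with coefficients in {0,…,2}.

Multiply in GF(3)[t]: (t² + t + 1)·(t⁵ + t⁴ + 2t³ + t² + 1) = t⁷ + 2t⁶ + t⁵ + t⁴ + 2t² + t + 1.
Reduced: t⁷ + 2t⁶ + t⁵ + t⁴ + 2t² + t + 1.

t^7 + 2t^6 + t^5 + t^4 + 2t^2 + t + 1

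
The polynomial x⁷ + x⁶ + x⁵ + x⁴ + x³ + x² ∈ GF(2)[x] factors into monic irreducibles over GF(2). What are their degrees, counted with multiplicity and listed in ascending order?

Write g(x) = x⁷ + x⁶ + x⁵ + x⁴ + x³ + x².
Roots in GF(2): g(0) = 0 → root; g(1) = 0 → root.
Linear factors from roots: (x), (x + 1).
Complete factorization: g(x) = (x + 1)·(x)^2·(x² + x + 1)^2.
Factor degrees with multiplicity: 1 + 1 + 1 + 2 + 2 = 7.

1, 1, 1, 2, 2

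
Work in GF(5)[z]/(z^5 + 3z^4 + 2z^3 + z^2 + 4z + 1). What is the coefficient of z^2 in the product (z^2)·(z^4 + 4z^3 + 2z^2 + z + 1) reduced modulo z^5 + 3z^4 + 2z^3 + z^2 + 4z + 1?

Multiply in GF(5)[z]: (z^2)·(z^4 + 4z^3 + 2z^2 + z + 1) = z^6 + 4z^5 + 2z^4 + z^3 + z^2.
Reduce using z^5 ≡ 2z^4 + 3z^3 + 4z^2 + z + 4 (mod z^5 + 3z^4 + 2z^3 + z^2 + 4z + 1).
Reduced: 2z^4 + 3z^3 + z^2 + 4.

1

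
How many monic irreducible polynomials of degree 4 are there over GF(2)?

Gauss's count: N_{2}(4) = (1/4) Σ_{d|4} μ(4/d)·2^d.
Divisors of 4: 1, 2, 4; μ(4/d) for each: 0, -1, 1.
Σ = − 2^2 + 2^4 = 12.
N = 12/4 = 3.

3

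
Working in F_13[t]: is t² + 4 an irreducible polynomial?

Write g(t) = t² + 4.
Check each element of F_13 for a root: g(0)=4, g(1)=5, g(2)=8, g(3)=0, g(4)=7, g(5)=3, g(6)=1, g(7)=1, g(8)=3, g(9)=7, g(10)=0, g(11)=8, g(12)=5.
g(3) = 0, so (t − 3) divides g(t); g is reducible.

No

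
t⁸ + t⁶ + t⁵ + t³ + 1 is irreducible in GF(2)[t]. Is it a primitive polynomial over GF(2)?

Write f(t) = t⁸ + t⁶ + t⁵ + t³ + 1.
|GF(2^8)^×| = 2^8 − 1 = 255. Prime factorization: 255 = 3·5·17.
f is primitive ⇔ t has order 255 in GF(2)[t]/(f), i.e. t^(255/q) ≠ 1 for each prime q | 255.
t^(85) mod f = t⁶ + t⁵ + t⁴ + t³ + t² + t + 1.
t^(51) mod f = t⁶ + t⁵ + t⁴ + t³.
t^(15) mod f = t⁷ + t⁵ + t⁴ + t² + 1.
None equal 1, so t has full order 255; f is primitive.

Yes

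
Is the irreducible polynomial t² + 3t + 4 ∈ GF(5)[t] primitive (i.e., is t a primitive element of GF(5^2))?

No

Write f(t) = t² + 3t + 4.
|GF(5^2)^×| = 5^2 − 1 = 24. Prime factorization: 24 = 2^3·3.
f is primitive ⇔ t has order 24 in GF(5)[t]/(f), i.e. t^(24/q) ≠ 1 for each prime q | 24.
t^(12) mod f = 1
t^(8) mod f = 3t + 4.
Since t^(12) = 1, the order of t divides 12 < 24; not primitive.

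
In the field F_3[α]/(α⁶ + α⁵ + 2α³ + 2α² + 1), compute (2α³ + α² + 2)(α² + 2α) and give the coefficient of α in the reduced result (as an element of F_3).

1

Multiply in F_3[α]: (2α³ + α² + 2)·(α² + 2α) = 2α⁵ + 2α⁴ + 2α³ + 2α² + α.
Reduced: 2α⁵ + 2α⁴ + 2α³ + 2α² + α.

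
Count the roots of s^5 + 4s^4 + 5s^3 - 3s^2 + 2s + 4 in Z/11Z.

3

Write h(s) = s^5 + 4s^4 + 5s^3 - 3s^2 + 2s + 4.
Evaluate at each of the 11 elements of Z/11Z:
h(0) = 4; h(1) = 2; h(2) = 0 → root; h(3) = 3; h(4) = 0 → root; h(5) = 7; h(6) = 0 → root; h(7) = 2; h(8) = 5; h(9) = 2; h(10) = 8.
Roots: {2, 4, 6}.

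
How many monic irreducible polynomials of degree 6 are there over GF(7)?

x^(7^6) − x is the product of all monic irreducibles of degree dividing 6; Möbius inversion gives N = (1/6) Σ μ(6/d)·7^d.
Divisors of 6: 1, 2, 3, 6; μ(6/d) for each: 1, -1, -1, 1.
Σ = 7^1 − 7^2 − 7^3 + 7^6 = 117264.
N = 117264/6 = 19544.

19544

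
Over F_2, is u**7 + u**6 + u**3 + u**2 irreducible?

Write f(u) = u**7 + u**6 + u**3 + u**2.
Check for roots in F_2: f(0) = 0 → root; f(1) = 0 → root.
f(0) = 0, so (u) divides f(u); f is reducible.

No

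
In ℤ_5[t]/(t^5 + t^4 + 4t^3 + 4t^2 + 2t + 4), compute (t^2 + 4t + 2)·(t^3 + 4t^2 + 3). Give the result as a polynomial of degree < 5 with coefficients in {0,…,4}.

Multiply in ℤ_5[t]: (t^2 + 4t + 2)·(t^3 + 4t^2 + 3) = t^5 + 3t^4 + 3t^3 + t^2 + 2t + 1.
Reduce using t^5 ≡ 4t^4 + t^3 + t^2 + 3t + 1 (mod t^5 + t^4 + 4t^3 + 4t^2 + 2t + 4).
Reduced: 2t^4 + 4t^3 + 2t^2 + 2.

2t^4 + 4t^3 + 2t^2 + 2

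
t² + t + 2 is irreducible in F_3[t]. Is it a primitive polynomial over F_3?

Yes

Write f(t) = t² + t + 2.
|GF(3^2)^×| = 3^2 − 1 = 8. Prime factorization: 8 = 2^3.
f is primitive ⇔ t has order 8 in GF(3)[t]/(f), i.e. t^(8/q) ≠ 1 for each prime q | 8.
t^(4) mod f = 2.
None equal 1, so t has full order 8; f is primitive.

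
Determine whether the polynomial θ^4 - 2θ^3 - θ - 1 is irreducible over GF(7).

Yes

Write P(θ) = θ^4 - 2θ^3 - θ - 1.
Check for roots in GF(7): P(0) = 6; P(1) = 4; P(2) = 4; P(3) = 2; P(4) = 4; P(5) = 5; P(6) = 3.
No roots, so no linear factors.
Degree-2 irreducible divisors: test the 21 monic irreducibles of degree 2 over GF(7).
None of them divide P (all give nonzero remainder).
No irreducible factor of degree ≤ 2 exists, so P is irreducible over GF(7).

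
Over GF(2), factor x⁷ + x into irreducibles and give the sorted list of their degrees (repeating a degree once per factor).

Write h(x) = x⁷ + x.
Roots in GF(2): h(0) = 0 → root; h(1) = 0 → root.
Linear factors from roots: (x), (x + 1).
Complete factorization: h(x) = (x)·(x + 1)^2·(x² + x + 1)^2.
Factor degrees with multiplicity: 1 + 1 + 1 + 2 + 2 = 7.

1, 1, 1, 2, 2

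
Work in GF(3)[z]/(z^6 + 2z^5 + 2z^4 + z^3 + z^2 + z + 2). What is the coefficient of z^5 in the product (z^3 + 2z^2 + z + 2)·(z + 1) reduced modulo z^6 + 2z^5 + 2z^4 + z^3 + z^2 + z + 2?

Multiply in GF(3)[z]: (z^3 + 2z^2 + z + 2)·(z + 1) = z^4 + 2.
Reduced: z^4 + 2.

0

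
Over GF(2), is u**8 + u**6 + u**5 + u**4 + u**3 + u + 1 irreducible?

Write m(u) = u**8 + u**6 + u**5 + u**4 + u**3 + u + 1.
Check for roots in GF(2): m(0) = 1; m(1) = 1.
No roots, so no linear factors.
Monic irreducibles of degree 2 over GF(2): u**2 + u + 1.
None of them divide m (all give nonzero remainder).
Monic irreducibles of degree 3 over GF(2): u**3 + u + 1, u**3 + u**2 + 1.
None of them divide m (all give nonzero remainder).
Monic irreducibles of degree 4 over GF(2): u**4 + u + 1, u**4 + u**3 + 1, u**4 + u**3 + u**2 + u + 1.
None of them divide m (all give nonzero remainder).
No irreducible factor of degree ≤ 4 exists, so m is irreducible over GF(2).

Yes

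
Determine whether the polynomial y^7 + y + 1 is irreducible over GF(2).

Yes

Write g(y) = y^7 + y + 1.
Check for roots in GF(2): g(0) = 1; g(1) = 1.
No roots, so no linear factors.
Monic irreducibles of degree 2 over GF(2): y^2 + y + 1.
None of them divide g (all give nonzero remainder).
Monic irreducibles of degree 3 over GF(2): y^3 + y + 1, y^3 + y^2 + 1.
None of them divide g (all give nonzero remainder).
No irreducible factor of degree ≤ 3 exists, so g is irreducible over GF(2).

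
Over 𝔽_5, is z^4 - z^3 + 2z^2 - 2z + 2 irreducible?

Yes

Write f(z) = z^4 - z^3 + 2z^2 - 2z + 2.
Check for roots in 𝔽_5: f(0) = 2; f(1) = 2; f(2) = 4; f(3) = 3; f(4) = 3.
No roots, so no linear factors.
Degree-2 irreducible divisors: test the 10 monic irreducibles of degree 2 over GF(5).
None of them divide f (all give nonzero remainder).
No irreducible factor of degree ≤ 2 exists, so f is irreducible over GF(5).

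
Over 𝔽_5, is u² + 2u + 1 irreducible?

No

Write P(u) = u² + 2u + 1.
Check for roots in 𝔽_5: P(0) = 1; P(1) = 4; P(2) = 4; P(3) = 1; P(4) = 0 → root.
P(4) = 0, so (u − 4) divides P(u); P is reducible.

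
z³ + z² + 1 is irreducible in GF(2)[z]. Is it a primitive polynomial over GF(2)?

Yes

Write f(z) = z³ + z² + 1.
|GF(2^3)^×| = 2^3 − 1 = 7. Prime factorization: 7 = 7.
f is primitive ⇔ z has order 7 in GF(2)[z]/(f), i.e. z^(7/q) ≠ 1 for each prime q | 7.
z^(1) mod f = z.
None equal 1, so z has full order 7; f is primitive.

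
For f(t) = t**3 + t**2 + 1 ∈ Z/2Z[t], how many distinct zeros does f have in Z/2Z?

0

Evaluate at each of the 2 elements of Z/2Z:
f(0) = 1; f(1) = 1.
No element is a root.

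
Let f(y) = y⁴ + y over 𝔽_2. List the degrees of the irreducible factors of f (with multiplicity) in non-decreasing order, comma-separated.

1, 1, 2

Roots in 𝔽_2: f(0) = 0 → root; f(1) = 0 → root.
Linear factors from roots: (y), (y + 1).
Complete factorization: f(y) = (y)·(y + 1)·(y² + y + 1).
Factor degrees with multiplicity: 1 + 1 + 2 = 4.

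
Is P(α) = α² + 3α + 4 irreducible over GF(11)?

Check each element of GF(11) for a root: P(0)=4, P(1)=8, P(2)=3, P(3)=0, P(4)=10, P(5)=0, P(6)=3, P(7)=8, P(8)=4, P(9)=2, P(10)=2.
P(3) = 0, so (α − 3) divides P(α); P is reducible.

No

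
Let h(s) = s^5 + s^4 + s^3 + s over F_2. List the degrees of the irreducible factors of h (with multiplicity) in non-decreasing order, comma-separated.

1, 1, 3

Roots in F_2: h(0) = 0 → root; h(1) = 0 → root.
Linear factors from roots: (s), (s + 1).
Complete factorization: h(s) = (s)·(s + 1)·(s^3 + s + 1).
Factor degrees with multiplicity: 1 + 1 + 3 = 5.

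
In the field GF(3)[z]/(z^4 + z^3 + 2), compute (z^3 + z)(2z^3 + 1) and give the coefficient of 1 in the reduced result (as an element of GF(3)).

Multiply in GF(3)[z]: (z^3 + z)·(2z^3 + 1) = 2z^6 + 2z^4 + z^3 + z.
Reduce using z^4 ≡ 2z^3 + 1 (mod z^4 + z^3 + 2).
Reduced: 2z^2 + 2z + 1.

1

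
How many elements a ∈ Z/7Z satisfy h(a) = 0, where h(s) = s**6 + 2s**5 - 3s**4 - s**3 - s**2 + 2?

Evaluate at each of the 7 elements of Z/7Z:
h(0) = 2; h(1) = 0 → root; h(2) = 0 → root; h(3) = 0 → root; h(4) = 6; h(5) = 0 → root; h(6) = 5.
Roots: {1, 2, 3, 5}.

4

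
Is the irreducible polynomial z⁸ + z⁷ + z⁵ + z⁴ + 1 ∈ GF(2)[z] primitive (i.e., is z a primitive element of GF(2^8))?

Write f(z) = z⁸ + z⁷ + z⁵ + z⁴ + 1.
|GF(2^8)^×| = 2^8 − 1 = 255. Prime factorization: 255 = 3·5·17.
f is primitive ⇔ z has order 255 in GF(2)[z]/(f), i.e. z^(255/q) ≠ 1 for each prime q | 255.
z^(85) mod f = z⁷ + z⁶ + z³ + z² + 1.
z^(51) mod f = 1
z^(15) mod f = z⁵ + z⁴ + z + 1.
Since z^(51) = 1, the order of z divides 51 < 255; not primitive.

No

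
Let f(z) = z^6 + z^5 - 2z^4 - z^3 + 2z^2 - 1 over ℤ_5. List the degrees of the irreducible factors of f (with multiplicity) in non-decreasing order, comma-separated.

Roots in ℤ_5: f(0) = 4; f(1) = 0 → root; f(2) = 3; f(3) = 0 → root; f(4) = 0 → root.
Linear factors from roots: (z - 1), (z + 2), (z + 1).
Complete factorization: f(z) = (z + 2)·(z - 1)·(z + 1)^2·(z^2 - 2z - 2).
Factor degrees with multiplicity: 1 + 1 + 1 + 1 + 2 = 6.

1, 1, 1, 1, 2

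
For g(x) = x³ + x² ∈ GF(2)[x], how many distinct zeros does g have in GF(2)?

2

Evaluate at each of the 2 elements of GF(2):
g(0) = 0 → root; g(1) = 0 → root.
Roots: {0, 1}.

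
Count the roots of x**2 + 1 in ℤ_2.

Write f(x) = x**2 + 1.
Evaluate at each of the 2 elements of ℤ_2:
f(0) = 1; f(1) = 0 → root.
Roots: {1}.

1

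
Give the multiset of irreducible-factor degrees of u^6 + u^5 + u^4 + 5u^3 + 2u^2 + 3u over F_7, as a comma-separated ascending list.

1, 1, 2, 2

Write h(u) = u^6 + u^5 + u^4 + 5u^3 + 2u^2 + 3u.
Linear factors from roots: (u), (u + 3).
Complete factorization: h(u) = (u)·(u + 3)·(u^2 + 2u + 3)·(u^2 + 3u + 5).
Factor degrees with multiplicity: 1 + 1 + 2 + 2 = 6.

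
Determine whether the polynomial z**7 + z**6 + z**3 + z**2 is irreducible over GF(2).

Write g(z) = z**7 + z**6 + z**3 + z**2.
Check for roots in GF(2): g(0) = 0 → root; g(1) = 0 → root.
g(0) = 0, so (z) divides g(z); g is reducible.

No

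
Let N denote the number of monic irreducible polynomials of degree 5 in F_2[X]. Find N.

The number of monic irreducibles of degree 5 over GF(2) is (1/5)·Σ_{d∣5} μ(5/d) 2^d.
Divisors of 5: 1, 5; μ(5/d) for each: -1, 1.
Σ = − 2^1 + 2^5 = 30.
N = 30/5 = 6.

6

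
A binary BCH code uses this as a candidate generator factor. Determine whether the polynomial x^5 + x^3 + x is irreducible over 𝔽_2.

No

Write P(x) = x^5 + x^3 + x.
Check for roots in 𝔽_2: P(0) = 0 → root; P(1) = 1.
P(0) = 0, so (x) divides P(x); P is reducible.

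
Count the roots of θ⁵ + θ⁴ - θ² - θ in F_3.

3

Write g(θ) = θ⁵ + θ⁴ - θ² - θ.
Evaluate at each of the 3 elements of F_3:
g(0) = 0 → root; g(1) = 0 → root; g(2) = 0 → root.
Roots: {0, 1, 2}.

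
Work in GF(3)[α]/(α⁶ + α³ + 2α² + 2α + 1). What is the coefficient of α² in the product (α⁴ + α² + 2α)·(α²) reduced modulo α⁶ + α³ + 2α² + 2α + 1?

Multiply in GF(3)[α]: (α⁴ + α² + 2α)·(α²) = α⁶ + α⁴ + 2α³.
Reduce using α⁶ ≡ 2α³ + α² + α + 2 (mod α⁶ + α³ + 2α² + 2α + 1).
Reduced: α⁴ + α³ + α² + α + 2.

1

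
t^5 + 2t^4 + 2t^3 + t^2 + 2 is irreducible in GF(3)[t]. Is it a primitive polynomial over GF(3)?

Write f(t) = t^5 + 2t^4 + 2t^3 + t^2 + 2.
|GF(3^5)^×| = 3^5 − 1 = 242. Prime factorization: 242 = 2·11^2.
f is primitive ⇔ t has order 242 in GF(3)[t]/(f), i.e. t^(242/q) ≠ 1 for each prime q | 242.
t^(121) mod f = 1
t^(22) mod f = t^4 + t + 1.
Since t^(121) = 1, the order of t divides 121 < 242; not primitive.

No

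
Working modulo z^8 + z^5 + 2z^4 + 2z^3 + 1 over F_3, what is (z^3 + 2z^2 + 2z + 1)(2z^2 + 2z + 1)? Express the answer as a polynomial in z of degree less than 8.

2z^5 + 2z^2 + z + 1

Multiply in F_3[z]: (z^3 + 2z^2 + 2z + 1)·(2z^2 + 2z + 1) = 2z^5 + 2z^2 + z + 1.
Reduced: 2z^5 + 2z^2 + z + 1.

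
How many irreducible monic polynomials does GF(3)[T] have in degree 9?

By the necklace-counting formula, N_3(9) = (1/9) Σ_{d|9} μ(9/d)·3^d.
Divisors of 9: 1, 3, 9; μ(9/d) for each: 0, -1, 1.
Σ = − 3^3 + 3^9 = 19656.
N = 19656/9 = 2184.

2184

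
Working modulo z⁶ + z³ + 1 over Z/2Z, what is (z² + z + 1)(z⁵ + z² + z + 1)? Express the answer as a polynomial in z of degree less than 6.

Multiply in Z/2Z[z]: (z² + z + 1)·(z⁵ + z² + z + 1) = z⁷ + z⁶ + z⁵ + z⁴ + z² + 1.
Reduce using z⁶ ≡ z³ + 1 (mod z⁶ + z³ + 1).
Reduced: z⁵ + z³ + z² + z.

z^5 + z^3 + z^2 + z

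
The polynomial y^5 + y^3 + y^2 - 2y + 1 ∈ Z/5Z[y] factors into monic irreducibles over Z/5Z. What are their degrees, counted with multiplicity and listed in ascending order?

Write f(y) = y^5 + y^3 + y^2 - 2y + 1.
Roots in Z/5Z: f(0) = 1; f(1) = 2; f(2) = 1; f(3) = 4; f(4) = 2.
Complete factorization: f(y) = (y^2 + y + 2)·(y^3 - y^2 - 2).
Factor degrees with multiplicity: 2 + 3 = 5.

2, 3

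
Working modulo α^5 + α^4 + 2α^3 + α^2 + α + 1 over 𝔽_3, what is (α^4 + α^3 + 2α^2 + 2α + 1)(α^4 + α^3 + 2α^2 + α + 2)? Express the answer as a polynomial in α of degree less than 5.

2α^4 + α^3 + α

Multiply in 𝔽_3[α]: (α^4 + α^3 + 2α^2 + 2α + 1)·(α^4 + α^3 + 2α^2 + α + 2) = α^8 + 2α^7 + 2α^6 + α^5 + α^4 + 2α^2 + 2α + 2.
Reduce using α^5 ≡ 2α^4 + α^3 + 2α^2 + 2α + 2 (mod α^5 + α^4 + 2α^3 + α^2 + α + 1).
Reduced: 2α^4 + α^3 + α.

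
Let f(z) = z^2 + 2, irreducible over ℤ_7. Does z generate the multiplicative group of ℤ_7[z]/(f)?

No

|GF(7^2)^×| = 7^2 − 1 = 48. Prime factorization: 48 = 2^4·3.
f is primitive ⇔ z has order 48 in GF(7)[z]/(f), i.e. z^(48/q) ≠ 1 for each prime q | 48.
z^(24) mod f = 1
z^(16) mod f = 4.
Since z^(24) = 1, the order of z divides 24 < 48; not primitive.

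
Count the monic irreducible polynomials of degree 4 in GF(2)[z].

3

x^(2^4) − x is the product of all monic irreducibles of degree dividing 4; Möbius inversion gives N = (1/4) Σ μ(4/d)·2^d.
Divisors of 4: 1, 2, 4; μ(4/d) for each: 0, -1, 1.
Σ = − 2^2 + 2^4 = 12.
N = 12/4 = 3.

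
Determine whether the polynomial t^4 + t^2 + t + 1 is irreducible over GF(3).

Yes

Write h(t) = t^4 + t^2 + t + 1.
Check for roots in GF(3): h(0) = 1; h(1) = 1; h(2) = 2.
No roots, so no linear factors.
Monic irreducibles of degree 2 over GF(3): t^2 + 1, t^2 + t + 2, t^2 + 2t + 2.
None of them divide h (all give nonzero remainder).
No irreducible factor of degree ≤ 2 exists, so h is irreducible over GF(3).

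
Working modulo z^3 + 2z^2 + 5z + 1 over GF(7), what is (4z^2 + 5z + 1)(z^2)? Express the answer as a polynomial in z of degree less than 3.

z^2 + 4z + 3

Multiply in GF(7)[z]: (4z^2 + 5z + 1)·(z^2) = 4z^4 + 5z^3 + z^2.
Reduce using z^3 ≡ 5z^2 + 2z + 6 (mod z^3 + 2z^2 + 5z + 1).
Reduced: z^2 + 4z + 3.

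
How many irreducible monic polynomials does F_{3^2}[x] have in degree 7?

683280

By the necklace-counting formula, N_9(7) = (1/7) Σ_{d|7} μ(7/d)·9^d.
Divisors of 7: 1, 7; μ(7/d) for each: -1, 1.
Σ = − 9^1 + 9^7 = 4782960.
N = 4782960/7 = 683280.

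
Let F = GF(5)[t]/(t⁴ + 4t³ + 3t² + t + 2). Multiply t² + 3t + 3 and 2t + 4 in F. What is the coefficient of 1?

2

Multiply in GF(5)[t]: (t² + 3t + 3)·(2t + 4) = 2t³ + 3t + 2.
Reduced: 2t³ + 3t + 2.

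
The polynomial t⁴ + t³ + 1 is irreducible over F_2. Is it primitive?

Write f(t) = t⁴ + t³ + 1.
|GF(2^4)^×| = 2^4 − 1 = 15. Prime factorization: 15 = 3·5.
f is primitive ⇔ t has order 15 in GF(2)[t]/(f), i.e. t^(15/q) ≠ 1 for each prime q | 15.
t^(5) mod f = t³ + t + 1.
t^(3) mod f = t³.
None equal 1, so t has full order 15; f is primitive.

Yes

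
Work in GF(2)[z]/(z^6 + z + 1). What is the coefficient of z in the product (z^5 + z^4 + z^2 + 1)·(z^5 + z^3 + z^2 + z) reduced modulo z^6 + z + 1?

Multiply in GF(2)[z]: (z^5 + z^4 + z^2 + 1)·(z^5 + z^3 + z^2 + z) = z^10 + z^9 + z^8 + z^7 + z^5 + z^4 + z^2 + z.
Reduce using z^6 ≡ z + 1 (mod z^6 + z + 1).
Reduced: z^4 + z^2.

0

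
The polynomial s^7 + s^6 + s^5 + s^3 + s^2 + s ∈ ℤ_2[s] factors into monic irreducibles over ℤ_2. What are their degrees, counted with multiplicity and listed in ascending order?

Write f(s) = s^7 + s^6 + s^5 + s^3 + s^2 + s.
Roots in ℤ_2: f(0) = 0 → root; f(1) = 0 → root.
Linear factors from roots: (s), (s + 1).
Complete factorization: f(s) = (s)·(s + 1)^4·(s^2 + s + 1).
Factor degrees with multiplicity: 1 + 1 + 1 + 1 + 1 + 2 = 7.

1, 1, 1, 1, 1, 2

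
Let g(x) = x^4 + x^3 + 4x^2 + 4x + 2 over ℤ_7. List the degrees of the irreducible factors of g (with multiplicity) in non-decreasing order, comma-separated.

2, 2

Complete factorization: g(x) = (x^2 + 3x + 1)·(x^2 + 5x + 2).
Factor degrees with multiplicity: 2 + 2 = 4.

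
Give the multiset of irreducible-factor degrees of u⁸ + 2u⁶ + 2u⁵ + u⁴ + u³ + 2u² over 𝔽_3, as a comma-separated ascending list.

1, 1, 1, 1, 1, 3

Write f(u) = u⁸ + 2u⁶ + 2u⁵ + u⁴ + u³ + 2u².
Roots in 𝔽_3: f(0) = 0 → root; f(1) = 0 → root; f(2) = 0 → root.
Linear factors from roots: (u), (u + 2), (u + 1).
Complete factorization: f(u) = (u + 2)·(u)^2·(u + 1)^2·(u³ + 2u² + u + 1).
Factor degrees with multiplicity: 1 + 1 + 1 + 1 + 1 + 3 = 8.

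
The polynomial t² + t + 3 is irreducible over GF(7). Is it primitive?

Yes

Write f(t) = t² + t + 3.
|GF(7^2)^×| = 7^2 − 1 = 48. Prime factorization: 48 = 2^4·3.
f is primitive ⇔ t has order 48 in GF(7)[t]/(f), i.e. t^(48/q) ≠ 1 for each prime q | 48.
t^(24) mod f = 6.
t^(16) mod f = 2.
None equal 1, so t has full order 48; f is primitive.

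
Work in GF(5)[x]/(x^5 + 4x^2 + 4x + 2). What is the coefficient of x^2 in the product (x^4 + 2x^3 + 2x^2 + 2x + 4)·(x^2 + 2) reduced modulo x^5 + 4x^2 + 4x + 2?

1

Multiply in GF(5)[x]: (x^4 + 2x^3 + 2x^2 + 2x + 4)·(x^2 + 2) = x^6 + 2x^5 + 4x^4 + x^3 + 3x^2 + 4x + 3.
Reduce using x^5 ≡ x^2 + x + 3 (mod x^5 + 4x^2 + 4x + 2).
Reduced: 4x^4 + 2x^3 + x^2 + 4x + 4.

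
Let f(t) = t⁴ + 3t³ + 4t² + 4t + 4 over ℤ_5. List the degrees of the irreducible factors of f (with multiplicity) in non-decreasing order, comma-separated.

4

Roots in ℤ_5: f(0) = 4; f(1) = 1; f(2) = 3; f(3) = 4; f(4) = 2.
Complete factorization: f(t) = (t⁴ + 3t³ + 4t² + 4t + 4).
Factor degrees with multiplicity: 4 = 4.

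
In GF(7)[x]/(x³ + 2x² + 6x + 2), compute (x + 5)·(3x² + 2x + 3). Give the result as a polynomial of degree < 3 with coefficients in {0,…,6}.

Multiply in GF(7)[x]: (x + 5)·(3x² + 2x + 3) = 3x³ + 3x² + 6x + 1.
Reduce using x³ ≡ 5x² + x + 5 (mod x³ + 2x² + 6x + 2).
Reduced: 4x² + 2x + 2.

4x^2 + 2x + 2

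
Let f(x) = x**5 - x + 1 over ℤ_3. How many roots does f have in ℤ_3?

Evaluate at each of the 3 elements of ℤ_3:
f(0) = 1; f(1) = 1; f(2) = 1.
No element is a root.

0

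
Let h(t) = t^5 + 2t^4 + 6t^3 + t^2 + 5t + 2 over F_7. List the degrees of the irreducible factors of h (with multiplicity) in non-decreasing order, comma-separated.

Linear factors from roots: (t + 1).
Complete factorization: h(t) = (t + 1)·(t^2 + 3t + 6)·(t^2 + 5t + 5).
Factor degrees with multiplicity: 1 + 2 + 2 = 5.

1, 2, 2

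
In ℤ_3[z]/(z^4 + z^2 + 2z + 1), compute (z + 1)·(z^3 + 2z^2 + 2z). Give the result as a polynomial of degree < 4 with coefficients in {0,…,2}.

Multiply in ℤ_3[z]: (z + 1)·(z^3 + 2z^2 + 2z) = z^4 + z^2 + 2z.
Reduce using z^4 ≡ 2z^2 + z + 2 (mod z^4 + z^2 + 2z + 1).
Reduced: 2.

2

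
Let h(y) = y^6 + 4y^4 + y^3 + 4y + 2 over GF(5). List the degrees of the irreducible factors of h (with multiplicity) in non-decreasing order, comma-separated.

Roots in GF(5): h(0) = 2; h(1) = 2; h(2) = 1; h(3) = 4; h(4) = 2.
Complete factorization: h(y) = (y^3 + 2y^2 + 2y + 2)·(y^3 + 3y^2 + y + 1).
Factor degrees with multiplicity: 3 + 3 = 6.

3, 3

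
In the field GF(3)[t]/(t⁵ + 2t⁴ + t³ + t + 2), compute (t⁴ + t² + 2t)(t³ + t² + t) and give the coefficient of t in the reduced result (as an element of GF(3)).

2

Multiply in GF(3)[t]: (t⁴ + t² + 2t)·(t³ + t² + t) = t⁷ + t⁶ + 2t⁵ + 2t².
Reduce using t⁵ ≡ t⁴ + 2t³ + 2t + 1 (mod t⁵ + 2t⁴ + t³ + t + 2).
Reduced: t⁴ + 2t³ + t² + 2t.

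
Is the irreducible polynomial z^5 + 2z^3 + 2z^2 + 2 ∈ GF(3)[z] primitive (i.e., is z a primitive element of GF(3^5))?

No

Write f(z) = z^5 + 2z^3 + 2z^2 + 2.
|GF(3^5)^×| = 3^5 − 1 = 242. Prime factorization: 242 = 2·11^2.
f is primitive ⇔ z has order 242 in GF(3)[z]/(f), i.e. z^(242/q) ≠ 1 for each prime q | 242.
z^(121) mod f = 1
z^(22) mod f = z^2 + z + 2.
Since z^(121) = 1, the order of z divides 121 < 242; not primitive.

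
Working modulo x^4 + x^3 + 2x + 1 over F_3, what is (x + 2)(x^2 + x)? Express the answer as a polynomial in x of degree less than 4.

Multiply in F_3[x]: (x + 2)·(x^2 + x) = x^3 + 2x.
Reduced: x^3 + 2x.

x^3 + 2x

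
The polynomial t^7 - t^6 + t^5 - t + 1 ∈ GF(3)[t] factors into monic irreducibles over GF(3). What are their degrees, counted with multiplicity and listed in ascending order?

Write g(t) = t^7 - t^6 + t^5 - t + 1.
Roots in GF(3): g(0) = 1; g(1) = 1; g(2) = 2.
Complete factorization: g(t) = (t^7 - t^6 + t^5 - t + 1).
Factor degrees with multiplicity: 7 = 7.

7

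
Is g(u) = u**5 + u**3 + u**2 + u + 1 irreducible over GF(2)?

Yes

Check for roots in GF(2): g(0) = 1; g(1) = 1.
No roots, so no linear factors.
Monic irreducibles of degree 2 over GF(2): u**2 + u + 1.
None of them divide g (all give nonzero remainder).
No irreducible factor of degree ≤ 2 exists, so g is irreducible over GF(2).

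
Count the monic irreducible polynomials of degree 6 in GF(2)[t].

9

By the necklace-counting formula, N_2(6) = (1/6) Σ_{d|6} μ(6/d)·2^d.
Divisors of 6: 1, 2, 3, 6; μ(6/d) for each: 1, -1, -1, 1.
Σ = 2^1 − 2^2 − 2^3 + 2^6 = 54.
N = 54/6 = 9.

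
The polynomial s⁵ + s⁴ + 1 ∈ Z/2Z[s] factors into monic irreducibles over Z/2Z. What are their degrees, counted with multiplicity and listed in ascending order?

2, 3

Write g(s) = s⁵ + s⁴ + 1.
Roots in Z/2Z: g(0) = 1; g(1) = 1.
Complete factorization: g(s) = (s² + s + 1)·(s³ + s + 1).
Factor degrees with multiplicity: 2 + 3 = 5.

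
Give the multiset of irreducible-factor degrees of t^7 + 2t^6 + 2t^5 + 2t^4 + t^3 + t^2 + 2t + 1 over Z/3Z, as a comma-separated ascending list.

Write f(t) = t^7 + 2t^6 + 2t^5 + 2t^4 + t^3 + t^2 + 2t + 1.
Roots in Z/3Z: f(0) = 1; f(1) = 0 → root; f(2) = 0 → root.
Linear factors from roots: (t + 2), (t + 1).
Complete factorization: f(t) = (t + 2)·(t + 1)^2·(t^4 + t^3 + 2t^2 + 2t + 2).
Factor degrees with multiplicity: 1 + 1 + 1 + 4 = 7.

1, 1, 1, 4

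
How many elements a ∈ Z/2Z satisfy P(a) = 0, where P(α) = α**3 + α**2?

Evaluate at each of the 2 elements of Z/2Z:
P(0) = 0 → root; P(1) = 0 → root.
Roots: {0, 1}.

2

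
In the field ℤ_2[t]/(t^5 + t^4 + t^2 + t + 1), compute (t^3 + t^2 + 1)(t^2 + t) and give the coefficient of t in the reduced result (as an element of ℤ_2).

Multiply in ℤ_2[t]: (t^3 + t^2 + 1)·(t^2 + t) = t^5 + t^3 + t^2 + t.
Reduce using t^5 ≡ t^4 + t^2 + t + 1 (mod t^5 + t^4 + t^2 + t + 1).
Reduced: t^4 + t^3 + 1.

0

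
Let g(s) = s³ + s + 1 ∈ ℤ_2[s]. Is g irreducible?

Check for roots in ℤ_2: g(0) = 1; g(1) = 1.
No roots. A degree-3 polynomial over a field with no linear factor is irreducible.

Yes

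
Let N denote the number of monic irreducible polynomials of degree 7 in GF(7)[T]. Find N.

By the necklace-counting formula, N_7(7) = (1/7) Σ_{d|7} μ(7/d)·7^d.
Divisors of 7: 1, 7; μ(7/d) for each: -1, 1.
Σ = − 7^1 + 7^7 = 823536.
N = 823536/7 = 117648.

117648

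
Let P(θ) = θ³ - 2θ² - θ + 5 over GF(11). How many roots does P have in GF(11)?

3

Evaluate at each of the 11 elements of GF(11):
P(0) = 5; P(1) = 3; P(2) = 3; P(3) = 0 → root; P(4) = 0 → root; P(5) = 9; P(6) = 0 → root; P(7) = 1; P(8) = 7; P(9) = 2; P(10) = 3.
Roots: {3, 4, 6}.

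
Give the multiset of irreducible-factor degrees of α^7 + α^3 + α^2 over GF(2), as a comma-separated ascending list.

Write f(α) = α^7 + α^3 + α^2.
Roots in GF(2): f(0) = 0 → root; f(1) = 1.
Linear factors from roots: (α).
Complete factorization: f(α) = (α)^2·(α^2 + α + 1)·(α^3 + α^2 + 1).
Factor degrees with multiplicity: 1 + 1 + 2 + 3 = 7.

1, 1, 2, 3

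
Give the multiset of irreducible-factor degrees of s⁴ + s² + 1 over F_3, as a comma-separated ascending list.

1, 1, 1, 1

Write h(s) = s⁴ + s² + 1.
Roots in F_3: h(0) = 1; h(1) = 0 → root; h(2) = 0 → root.
Linear factors from roots: (s - 1), (s + 1).
Complete factorization: h(s) = (s + 1)^2·(s - 1)^2.
Factor degrees with multiplicity: 1 + 1 + 1 + 1 = 4.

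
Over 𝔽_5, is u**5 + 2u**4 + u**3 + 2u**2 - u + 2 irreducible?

Write h(u) = u**5 + 2u**4 + u**3 + 2u**2 - u + 2.
Check for roots in 𝔽_5: h(0) = 2; h(1) = 2; h(2) = 0 → root; h(3) = 4; h(4) = 0 → root.
h(2) = 0, so (u − 2) divides h(u); h is reducible.

No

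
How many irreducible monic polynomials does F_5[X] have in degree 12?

20343700

The number of monic irreducibles of degree 12 over GF(5) is (1/12)·Σ_{d∣12} μ(12/d) 5^d.
Divisors of 12: 1, 2, 3, 4, 6, 12; μ(12/d) for each: 0, 1, 0, -1, -1, 1.
Σ = 5^2 − 5^4 − 5^6 + 5^12 = 244124400.
N = 244124400/12 = 20343700.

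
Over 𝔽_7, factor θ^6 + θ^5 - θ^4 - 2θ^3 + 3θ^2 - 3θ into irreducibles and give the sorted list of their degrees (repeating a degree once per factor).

1, 1, 1, 3

Write h(θ) = θ^6 + θ^5 - θ^4 - 2θ^3 + 3θ^2 - 3θ.
Linear factors from roots: (θ), (θ - 2), (θ + 1).
Complete factorization: h(θ) = (θ)·(θ + 1)·(θ - 2)·(θ^3 + 2θ^2 + 3θ - 2).
Factor degrees with multiplicity: 1 + 1 + 1 + 3 = 6.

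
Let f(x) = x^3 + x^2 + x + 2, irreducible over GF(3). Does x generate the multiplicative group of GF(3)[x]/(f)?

|GF(3^3)^×| = 3^3 − 1 = 26. Prime factorization: 26 = 2·13.
f is primitive ⇔ x has order 26 in GF(3)[x]/(f), i.e. x^(26/q) ≠ 1 for each prime q | 26.
x^(13) mod f = 1
x^(2) mod f = x^2.
Since x^(13) = 1, the order of x divides 13 < 26; not primitive.

No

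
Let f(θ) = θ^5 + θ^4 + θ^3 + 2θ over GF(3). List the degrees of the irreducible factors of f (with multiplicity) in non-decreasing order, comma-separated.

Roots in GF(3): f(0) = 0 → root; f(1) = 2; f(2) = 0 → root.
Linear factors from roots: (θ), (θ + 1).
Complete factorization: f(θ) = (θ)·(θ + 1)^2·(θ^2 + 2θ + 2).
Factor degrees with multiplicity: 1 + 1 + 1 + 2 = 5.

1, 1, 1, 2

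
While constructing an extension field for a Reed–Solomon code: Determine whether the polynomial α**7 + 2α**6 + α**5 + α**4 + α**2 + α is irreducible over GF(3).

Write m(α) = α**7 + 2α**6 + α**5 + α**4 + α**2 + α.
Check for roots in GF(3): m(0) = 0 → root; m(1) = 1; m(2) = 1.
m(0) = 0, so (α) divides m(α); m is reducible.

No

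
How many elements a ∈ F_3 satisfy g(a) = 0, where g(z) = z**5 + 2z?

Evaluate at each of the 3 elements of F_3:
g(0) = 0 → root; g(1) = 0 → root; g(2) = 0 → root.
Roots: {0, 1, 2}.

3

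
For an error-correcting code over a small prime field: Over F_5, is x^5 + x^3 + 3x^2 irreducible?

No

Write g(x) = x^5 + x^3 + 3x^2.
Check for roots in F_5: g(0) = 0 → root; g(1) = 0 → root; g(2) = 2; g(3) = 2; g(4) = 1.
g(0) = 0, so (x) divides g(x); g is reducible.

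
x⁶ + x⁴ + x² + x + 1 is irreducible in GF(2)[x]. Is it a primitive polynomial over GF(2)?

Write f(x) = x⁶ + x⁴ + x² + x + 1.
|GF(2^6)^×| = 2^6 − 1 = 63. Prime factorization: 63 = 3^2·7.
f is primitive ⇔ x has order 63 in GF(2)[x]/(f), i.e. x^(63/q) ≠ 1 for each prime q | 63.
x^(21) mod f = 1
x^(9) mod f = x⁴ + x² + x.
Since x^(21) = 1, the order of x divides 21 < 63; not primitive.

No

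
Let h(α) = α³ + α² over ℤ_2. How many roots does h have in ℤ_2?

Evaluate at each of the 2 elements of ℤ_2:
h(0) = 0 → root; h(1) = 0 → root.
Roots: {0, 1}.

2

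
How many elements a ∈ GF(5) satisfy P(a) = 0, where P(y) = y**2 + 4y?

2

Evaluate at each of the 5 elements of GF(5):
P(0) = 0 → root; P(1) = 0 → root; P(2) = 2; P(3) = 1; P(4) = 2.
Roots: {0, 1}.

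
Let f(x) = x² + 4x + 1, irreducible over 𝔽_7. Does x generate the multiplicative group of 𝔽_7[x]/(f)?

|GF(7^2)^×| = 7^2 − 1 = 48. Prime factorization: 48 = 2^4·3.
f is primitive ⇔ x has order 48 in GF(7)[x]/(f), i.e. x^(48/q) ≠ 1 for each prime q | 48.
x^(24) mod f = 1
x^(16) mod f = 1
Since x^(24) = 1, the order of x divides 24 < 48; not primitive.

No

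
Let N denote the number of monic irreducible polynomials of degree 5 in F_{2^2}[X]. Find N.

Gauss's count: N_{4}(5) = (1/5) Σ_{d|5} μ(5/d)·4^d.
Divisors of 5: 1, 5; μ(5/d) for each: -1, 1.
Σ = − 4^1 + 4^5 = 1020.
N = 1020/5 = 204.

204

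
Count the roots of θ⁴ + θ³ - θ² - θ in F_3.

3

Write g(θ) = θ⁴ + θ³ - θ² - θ.
Evaluate at each of the 3 elements of F_3:
g(0) = 0 → root; g(1) = 0 → root; g(2) = 0 → root.
Roots: {0, 1, 2}.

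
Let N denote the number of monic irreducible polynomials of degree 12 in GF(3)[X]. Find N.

The number of monic irreducibles of degree 12 over GF(3) is (1/12)·Σ_{d∣12} μ(12/d) 3^d.
Divisors of 12: 1, 2, 3, 4, 6, 12; μ(12/d) for each: 0, 1, 0, -1, -1, 1.
Σ = 3^2 − 3^4 − 3^6 + 3^12 = 530640.
N = 530640/12 = 44220.

44220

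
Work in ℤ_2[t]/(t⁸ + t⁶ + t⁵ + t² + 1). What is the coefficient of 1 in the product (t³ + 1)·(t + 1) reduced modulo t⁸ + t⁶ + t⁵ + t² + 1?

1

Multiply in ℤ_2[t]: (t³ + 1)·(t + 1) = t⁴ + t³ + t + 1.
Reduced: t⁴ + t³ + t + 1.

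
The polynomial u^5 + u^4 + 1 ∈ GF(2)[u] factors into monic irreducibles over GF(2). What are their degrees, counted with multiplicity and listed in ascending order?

2, 3

Write h(u) = u^5 + u^4 + 1.
Roots in GF(2): h(0) = 1; h(1) = 1.
Complete factorization: h(u) = (u^2 + u + 1)·(u^3 + u + 1).
Factor degrees with multiplicity: 2 + 3 = 5.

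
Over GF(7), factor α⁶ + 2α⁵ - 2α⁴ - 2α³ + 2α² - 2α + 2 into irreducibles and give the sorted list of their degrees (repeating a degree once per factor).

Write g(α) = α⁶ + 2α⁵ - 2α⁴ - 2α³ + 2α² - 2α + 2.
Linear factors from roots: (α + 3).
Complete factorization: g(α) = (α + 3)·(α² - α - 3)·(α³ - 3α - 1).
Factor degrees with multiplicity: 1 + 2 + 3 = 6.

1, 2, 3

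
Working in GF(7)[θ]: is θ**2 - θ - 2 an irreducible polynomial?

Write P(θ) = θ**2 - θ - 2.
Check for roots in GF(7): P(0) = 5; P(1) = 5; P(2) = 0 → root; P(3) = 4; P(4) = 3; P(5) = 4; P(6) = 0 → root.
P(2) = 0, so (θ − 2) divides P(θ); P is reducible.

No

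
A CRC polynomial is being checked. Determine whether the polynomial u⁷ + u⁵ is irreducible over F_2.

Write f(u) = u⁷ + u⁵.
Check for roots in F_2: f(0) = 0 → root; f(1) = 0 → root.
f(0) = 0, so (u) divides f(u); f is reducible.

No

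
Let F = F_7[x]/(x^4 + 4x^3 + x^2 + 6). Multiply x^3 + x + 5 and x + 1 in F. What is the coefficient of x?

Multiply in F_7[x]: (x^3 + x + 5)·(x + 1) = x^4 + x^3 + x^2 + 6x + 5.
Reduce using x^4 ≡ 3x^3 + 6x^2 + 1 (mod x^4 + 4x^3 + x^2 + 6).
Reduced: 4x^3 + 6x + 6.

6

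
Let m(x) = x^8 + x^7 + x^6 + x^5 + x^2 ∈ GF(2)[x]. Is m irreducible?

Check for roots in GF(2): m(0) = 0 → root; m(1) = 1.
m(0) = 0, so (x) divides m(x); m is reducible.

No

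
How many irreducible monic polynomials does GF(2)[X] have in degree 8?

The number of monic irreducibles of degree 8 over GF(2) is (1/8)·Σ_{d∣8} μ(8/d) 2^d.
Divisors of 8: 1, 2, 4, 8; μ(8/d) for each: 0, 0, -1, 1.
Σ = − 2^4 + 2^8 = 240.
N = 240/8 = 30.

30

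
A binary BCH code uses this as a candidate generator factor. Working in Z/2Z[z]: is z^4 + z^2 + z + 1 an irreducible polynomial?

Write g(z) = z^4 + z^2 + z + 1.
Check for roots in Z/2Z: g(0) = 1; g(1) = 0 → root.
g(1) = 0, so (z − 1) divides g(z); g is reducible.

No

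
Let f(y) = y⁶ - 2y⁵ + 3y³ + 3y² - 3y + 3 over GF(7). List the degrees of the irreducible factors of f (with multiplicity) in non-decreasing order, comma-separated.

6

Complete factorization: f(y) = (y⁶ - 2y⁵ + 3y³ + 3y² - 3y + 3).
Factor degrees with multiplicity: 6 = 6.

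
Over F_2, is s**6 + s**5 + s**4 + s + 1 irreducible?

Yes

Write P(s) = s**6 + s**5 + s**4 + s + 1.
Check for roots in F_2: P(0) = 1; P(1) = 1.
No roots, so no linear factors.
Monic irreducibles of degree 2 over GF(2): s**2 + s + 1.
None of them divide P (all give nonzero remainder).
Monic irreducibles of degree 3 over GF(2): s**3 + s + 1, s**3 + s**2 + 1.
None of them divide P (all give nonzero remainder).
No irreducible factor of degree ≤ 3 exists, so P is irreducible over GF(2).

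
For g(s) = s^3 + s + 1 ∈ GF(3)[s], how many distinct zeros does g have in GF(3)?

Evaluate at each of the 3 elements of GF(3):
g(0) = 1; g(1) = 0 → root; g(2) = 2.
Roots: {1}.

1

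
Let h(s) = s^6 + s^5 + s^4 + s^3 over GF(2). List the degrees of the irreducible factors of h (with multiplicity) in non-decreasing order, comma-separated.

1, 1, 1, 1, 1, 1

Roots in GF(2): h(0) = 0 → root; h(1) = 0 → root.
Linear factors from roots: (s), (s + 1).
Complete factorization: h(s) = (s)^3·(s + 1)^3.
Factor degrees with multiplicity: 1 + 1 + 1 + 1 + 1 + 1 = 6.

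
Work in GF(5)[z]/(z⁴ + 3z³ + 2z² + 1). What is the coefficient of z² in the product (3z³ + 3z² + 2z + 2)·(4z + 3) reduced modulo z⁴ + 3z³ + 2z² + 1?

Multiply in GF(5)[z]: (3z³ + 3z² + 2z + 2)·(4z + 3) = 2z⁴ + z³ + 2z² + 4z + 1.
Reduce using z⁴ ≡ 2z³ + 3z² + 4 (mod z⁴ + 3z³ + 2z² + 1).
Reduced: 3z² + 4z + 4.

3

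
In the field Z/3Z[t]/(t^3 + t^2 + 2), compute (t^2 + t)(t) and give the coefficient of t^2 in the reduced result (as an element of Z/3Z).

Multiply in Z/3Z[t]: (t^2 + t)·(t) = t^3 + t^2.
Reduce using t^3 ≡ 2t^2 + 1 (mod t^3 + t^2 + 2).
Reduced: 1.

0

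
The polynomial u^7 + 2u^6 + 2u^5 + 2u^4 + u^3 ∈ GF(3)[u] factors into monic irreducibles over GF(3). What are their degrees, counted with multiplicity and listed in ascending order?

Write g(u) = u^7 + 2u^6 + 2u^5 + 2u^4 + u^3.
Roots in GF(3): g(0) = 0 → root; g(1) = 2; g(2) = 0 → root.
Linear factors from roots: (u), (u + 1).
Complete factorization: g(u) = (u + 1)^2·(u)^3·(u^2 + 1).
Factor degrees with multiplicity: 1 + 1 + 1 + 1 + 1 + 2 = 7.

1, 1, 1, 1, 1, 2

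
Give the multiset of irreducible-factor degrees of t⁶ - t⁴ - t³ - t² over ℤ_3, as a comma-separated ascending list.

Write f(t) = t⁶ - t⁴ - t³ - t².
Roots in ℤ_3: f(0) = 0 → root; f(1) = 1; f(2) = 0 → root.
Linear factors from roots: (t), (t + 1).
Complete factorization: f(t) = (t)^2·(t + 1)^2·(t² + t - 1).
Factor degrees with multiplicity: 1 + 1 + 1 + 1 + 2 = 6.

1, 1, 1, 1, 2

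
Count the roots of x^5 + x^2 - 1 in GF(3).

Write f(x) = x^5 + x^2 - 1.
Evaluate at each of the 3 elements of GF(3):
f(0) = 2; f(1) = 1; f(2) = 2.
No element is a root.

0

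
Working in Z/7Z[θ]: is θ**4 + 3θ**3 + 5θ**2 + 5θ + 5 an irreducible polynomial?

No

Write g(θ) = θ**4 + 3θ**3 + 5θ**2 + 5θ + 5.
Check for roots in Z/7Z: g(0) = 5; g(1) = 5; g(2) = 5; g(3) = 3; g(4) = 0 → root; g(5) = 0 → root; g(6) = 3.
g(4) = 0, so (θ − 4) divides g(θ); g is reducible.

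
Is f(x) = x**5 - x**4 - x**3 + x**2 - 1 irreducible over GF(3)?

Yes

Check for roots in GF(3): f(0) = 2; f(1) = 2; f(2) = 2.
No roots, so no linear factors.
Monic irreducibles of degree 2 over GF(3): x**2 + 1, x**2 + x - 1, x**2 - x - 1.
None of them divide f (all give nonzero remainder).
No irreducible factor of degree ≤ 2 exists, so f is irreducible over GF(3).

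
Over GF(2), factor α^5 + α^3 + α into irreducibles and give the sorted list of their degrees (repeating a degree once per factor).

1, 2, 2

Write h(α) = α^5 + α^3 + α.
Roots in GF(2): h(0) = 0 → root; h(1) = 1.
Linear factors from roots: (α).
Complete factorization: h(α) = (α)·(α^2 + α + 1)^2.
Factor degrees with multiplicity: 1 + 2 + 2 = 5.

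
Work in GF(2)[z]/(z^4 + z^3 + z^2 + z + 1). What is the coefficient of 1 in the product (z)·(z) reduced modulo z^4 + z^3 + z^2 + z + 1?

0

Multiply in GF(2)[z]: (z)·(z) = z^2.
Reduced: z^2.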